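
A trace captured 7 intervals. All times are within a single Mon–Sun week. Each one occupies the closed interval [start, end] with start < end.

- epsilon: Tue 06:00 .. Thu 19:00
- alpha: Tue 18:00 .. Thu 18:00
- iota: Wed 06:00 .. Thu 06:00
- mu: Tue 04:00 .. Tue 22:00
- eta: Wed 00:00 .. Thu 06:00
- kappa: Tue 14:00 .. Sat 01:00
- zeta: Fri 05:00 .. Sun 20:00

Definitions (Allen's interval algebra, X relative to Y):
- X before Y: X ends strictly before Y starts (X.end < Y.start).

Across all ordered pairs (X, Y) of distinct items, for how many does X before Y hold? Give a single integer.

7

Checking all 42 ordered pairs for relation 'before'; matching pairs in alphabetical order:
(alpha, zeta): alpha before zeta ✓
(epsilon, zeta): epsilon before zeta ✓
(eta, zeta): eta before zeta ✓
(iota, zeta): iota before zeta ✓
(mu, eta): mu before eta ✓
(mu, iota): mu before iota ✓
(mu, zeta): mu before zeta ✓
Count: 7.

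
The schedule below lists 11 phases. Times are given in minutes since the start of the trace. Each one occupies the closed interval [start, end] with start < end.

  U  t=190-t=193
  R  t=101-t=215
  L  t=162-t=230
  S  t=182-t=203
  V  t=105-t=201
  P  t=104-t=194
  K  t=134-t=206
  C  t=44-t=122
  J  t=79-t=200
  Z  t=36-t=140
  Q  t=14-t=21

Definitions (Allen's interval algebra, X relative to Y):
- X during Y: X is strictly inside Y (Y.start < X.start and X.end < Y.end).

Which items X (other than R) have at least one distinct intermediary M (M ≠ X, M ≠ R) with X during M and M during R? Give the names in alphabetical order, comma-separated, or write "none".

S, U

Target R = [t=101, t=215].
Intermediaries M with M during R: K, P, S, U, V.
Via K — items with X during K: S, U.
Via P — items with X during P: U.
Via S — items with X during S: U.
Via U — items with X during U: none.
Via V — items with X during V: U.
Union: S, U.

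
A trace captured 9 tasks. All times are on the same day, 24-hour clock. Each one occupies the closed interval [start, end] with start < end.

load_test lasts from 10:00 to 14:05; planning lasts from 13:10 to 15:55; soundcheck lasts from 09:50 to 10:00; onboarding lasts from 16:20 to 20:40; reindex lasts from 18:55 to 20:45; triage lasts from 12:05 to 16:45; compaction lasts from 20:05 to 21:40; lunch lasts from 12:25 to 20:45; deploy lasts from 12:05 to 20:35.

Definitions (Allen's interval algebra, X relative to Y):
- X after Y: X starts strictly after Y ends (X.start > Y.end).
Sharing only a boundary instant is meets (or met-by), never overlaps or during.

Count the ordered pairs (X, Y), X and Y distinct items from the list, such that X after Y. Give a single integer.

15

Checking all 72 ordered pairs for relation 'after'; matching pairs in alphabetical order:
(compaction, load_test): compaction after load_test ✓
(compaction, planning): compaction after planning ✓
(compaction, soundcheck): compaction after soundcheck ✓
(compaction, triage): compaction after triage ✓
(deploy, soundcheck): deploy after soundcheck ✓
(lunch, soundcheck): lunch after soundcheck ✓
(onboarding, load_test): onboarding after load_test ✓
(onboarding, planning): onboarding after planning ✓
(onboarding, soundcheck): onboarding after soundcheck ✓
(planning, soundcheck): planning after soundcheck ✓
(reindex, load_test): reindex after load_test ✓
(reindex, planning): reindex after planning ✓
(reindex, soundcheck): reindex after soundcheck ✓
(reindex, triage): reindex after triage ✓
(triage, soundcheck): triage after soundcheck ✓
Count: 15.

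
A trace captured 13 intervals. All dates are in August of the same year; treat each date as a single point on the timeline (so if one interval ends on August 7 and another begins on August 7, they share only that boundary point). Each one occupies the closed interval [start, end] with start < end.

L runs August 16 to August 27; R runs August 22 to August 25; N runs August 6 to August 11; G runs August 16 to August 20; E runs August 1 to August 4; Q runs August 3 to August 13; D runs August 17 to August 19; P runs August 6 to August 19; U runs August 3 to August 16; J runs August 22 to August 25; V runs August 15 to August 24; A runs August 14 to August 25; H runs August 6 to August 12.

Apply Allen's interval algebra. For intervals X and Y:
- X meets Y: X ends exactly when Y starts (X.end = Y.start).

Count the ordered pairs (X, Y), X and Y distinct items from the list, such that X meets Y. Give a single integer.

Checking all 156 ordered pairs for relation 'meets'; matching pairs in alphabetical order:
(U, G): U meets G ✓
(U, L): U meets L ✓
Count: 2.

2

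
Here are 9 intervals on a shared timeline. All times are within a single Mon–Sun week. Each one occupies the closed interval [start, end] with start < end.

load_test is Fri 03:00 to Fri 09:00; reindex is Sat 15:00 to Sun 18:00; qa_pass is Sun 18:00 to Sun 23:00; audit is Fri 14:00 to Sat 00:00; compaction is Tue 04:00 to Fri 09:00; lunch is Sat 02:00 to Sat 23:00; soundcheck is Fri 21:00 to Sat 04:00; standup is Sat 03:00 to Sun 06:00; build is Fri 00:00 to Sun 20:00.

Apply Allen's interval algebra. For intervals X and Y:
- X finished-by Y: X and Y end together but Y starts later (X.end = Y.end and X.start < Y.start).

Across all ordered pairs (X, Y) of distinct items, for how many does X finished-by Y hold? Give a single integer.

Checking all 72 ordered pairs for relation 'finished-by'; matching pairs in alphabetical order:
(compaction, load_test): compaction finished-by load_test ✓
Count: 1.

1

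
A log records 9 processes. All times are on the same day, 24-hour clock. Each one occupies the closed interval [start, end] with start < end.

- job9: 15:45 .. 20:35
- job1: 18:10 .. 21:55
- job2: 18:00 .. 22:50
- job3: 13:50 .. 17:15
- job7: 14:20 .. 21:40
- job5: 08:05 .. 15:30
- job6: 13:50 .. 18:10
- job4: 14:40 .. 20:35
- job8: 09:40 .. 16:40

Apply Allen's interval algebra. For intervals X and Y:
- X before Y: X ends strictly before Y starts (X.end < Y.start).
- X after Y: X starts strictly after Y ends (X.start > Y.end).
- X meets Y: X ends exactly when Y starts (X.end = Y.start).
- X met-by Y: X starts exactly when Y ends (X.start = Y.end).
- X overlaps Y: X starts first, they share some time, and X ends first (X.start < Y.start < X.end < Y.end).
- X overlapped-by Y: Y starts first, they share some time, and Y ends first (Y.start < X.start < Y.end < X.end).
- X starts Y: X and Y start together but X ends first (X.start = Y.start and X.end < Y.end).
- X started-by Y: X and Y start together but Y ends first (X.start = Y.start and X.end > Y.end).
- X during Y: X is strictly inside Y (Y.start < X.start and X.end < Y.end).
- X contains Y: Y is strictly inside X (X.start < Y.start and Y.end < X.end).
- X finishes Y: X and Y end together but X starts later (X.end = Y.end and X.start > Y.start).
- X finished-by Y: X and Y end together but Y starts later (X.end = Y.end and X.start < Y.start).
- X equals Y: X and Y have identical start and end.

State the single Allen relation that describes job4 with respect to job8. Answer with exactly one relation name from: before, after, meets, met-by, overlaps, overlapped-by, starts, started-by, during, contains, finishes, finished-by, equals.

job4 = [14:40, 20:35]; job8 = [09:40, 16:40].
Compare endpoints: job4.start > job8.start, job4.start < job8.end, job4.end > job8.start, job4.end > job8.end.
That pattern is 'overlapped-by'.

overlapped-by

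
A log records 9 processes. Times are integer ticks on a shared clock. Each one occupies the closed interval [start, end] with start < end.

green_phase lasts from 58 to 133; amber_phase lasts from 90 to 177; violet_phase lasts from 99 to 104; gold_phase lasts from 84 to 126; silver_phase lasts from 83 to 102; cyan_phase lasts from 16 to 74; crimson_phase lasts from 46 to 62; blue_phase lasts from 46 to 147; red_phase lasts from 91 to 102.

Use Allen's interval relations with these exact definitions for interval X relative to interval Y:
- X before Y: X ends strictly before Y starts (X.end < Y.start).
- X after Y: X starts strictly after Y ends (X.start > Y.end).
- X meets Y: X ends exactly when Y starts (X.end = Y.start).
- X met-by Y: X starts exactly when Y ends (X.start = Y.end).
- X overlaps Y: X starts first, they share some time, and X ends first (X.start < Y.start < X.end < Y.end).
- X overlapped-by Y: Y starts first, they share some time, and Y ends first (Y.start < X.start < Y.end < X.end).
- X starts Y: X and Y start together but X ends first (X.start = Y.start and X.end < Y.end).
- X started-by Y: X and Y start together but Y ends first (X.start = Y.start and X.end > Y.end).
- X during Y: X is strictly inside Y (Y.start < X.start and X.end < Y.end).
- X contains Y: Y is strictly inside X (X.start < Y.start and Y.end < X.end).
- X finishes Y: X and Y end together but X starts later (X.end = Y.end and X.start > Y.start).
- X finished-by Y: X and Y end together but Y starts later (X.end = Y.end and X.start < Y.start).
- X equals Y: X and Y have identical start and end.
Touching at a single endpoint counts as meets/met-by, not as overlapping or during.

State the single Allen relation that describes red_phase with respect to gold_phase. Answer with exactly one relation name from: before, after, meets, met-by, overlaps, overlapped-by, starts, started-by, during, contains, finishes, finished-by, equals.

during

red_phase = [91, 102]; gold_phase = [84, 126].
Compare endpoints: red_phase.start > gold_phase.start, red_phase.start < gold_phase.end, red_phase.end > gold_phase.start, red_phase.end < gold_phase.end.
That pattern is 'during'.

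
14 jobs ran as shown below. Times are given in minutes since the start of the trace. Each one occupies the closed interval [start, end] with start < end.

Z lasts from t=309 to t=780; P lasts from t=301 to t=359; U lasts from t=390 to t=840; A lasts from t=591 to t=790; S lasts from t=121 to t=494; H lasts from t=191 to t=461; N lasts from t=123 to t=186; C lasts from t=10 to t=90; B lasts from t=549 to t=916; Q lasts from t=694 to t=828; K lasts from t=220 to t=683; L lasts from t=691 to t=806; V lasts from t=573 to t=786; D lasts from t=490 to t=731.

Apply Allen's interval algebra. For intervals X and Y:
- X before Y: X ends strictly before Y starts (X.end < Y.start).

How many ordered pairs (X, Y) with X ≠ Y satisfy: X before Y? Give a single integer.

44

Checking all 182 ordered pairs for relation 'before'; matching pairs in alphabetical order:
(C, A): C before A ✓
(C, B): C before B ✓
(C, D): C before D ✓
(C, H): C before H ✓
(C, K): C before K ✓
(C, L): C before L ✓
(C, N): C before N ✓
(C, P): C before P ✓
(C, Q): C before Q ✓
(C, S): C before S ✓
(C, U): C before U ✓
(C, V): C before V ✓
(C, Z): C before Z ✓
(H, A): H before A ✓
(H, B): H before B ✓
(H, D): H before D ✓
(H, L): H before L ✓
(H, Q): H before Q ✓
(H, V): H before V ✓
(K, L): K before L ✓
(K, Q): K before Q ✓
(N, A): N before A ✓
(N, B): N before B ✓
(N, D): N before D ✓
... plus 20 further pairs not listed.
Count: 44.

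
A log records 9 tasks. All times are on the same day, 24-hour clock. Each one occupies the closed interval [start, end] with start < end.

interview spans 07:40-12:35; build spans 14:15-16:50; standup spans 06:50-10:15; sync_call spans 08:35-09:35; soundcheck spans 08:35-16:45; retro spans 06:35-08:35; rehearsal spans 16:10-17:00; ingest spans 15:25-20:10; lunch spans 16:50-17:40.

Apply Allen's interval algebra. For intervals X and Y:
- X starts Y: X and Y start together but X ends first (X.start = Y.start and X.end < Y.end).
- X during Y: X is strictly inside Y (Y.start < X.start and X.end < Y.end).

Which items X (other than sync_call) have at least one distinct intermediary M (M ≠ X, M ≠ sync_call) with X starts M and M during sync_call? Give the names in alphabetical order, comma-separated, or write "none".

Target sync_call = [08:35, 09:35].
Intermediaries M with M during sync_call: none.
Union: none.

none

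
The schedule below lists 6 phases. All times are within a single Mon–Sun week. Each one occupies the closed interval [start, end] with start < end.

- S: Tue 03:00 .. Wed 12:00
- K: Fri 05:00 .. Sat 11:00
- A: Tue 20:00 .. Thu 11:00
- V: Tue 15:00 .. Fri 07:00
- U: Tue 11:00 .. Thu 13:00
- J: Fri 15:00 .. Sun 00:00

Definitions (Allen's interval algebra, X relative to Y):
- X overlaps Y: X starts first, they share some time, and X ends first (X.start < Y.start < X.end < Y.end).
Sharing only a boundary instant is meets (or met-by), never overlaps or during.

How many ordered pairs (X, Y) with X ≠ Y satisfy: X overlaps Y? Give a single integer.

Checking all 30 ordered pairs for relation 'overlaps'; matching pairs in alphabetical order:
(K, J): K overlaps J ✓
(S, A): S overlaps A ✓
(S, U): S overlaps U ✓
(S, V): S overlaps V ✓
(U, V): U overlaps V ✓
(V, K): V overlaps K ✓
Count: 6.

6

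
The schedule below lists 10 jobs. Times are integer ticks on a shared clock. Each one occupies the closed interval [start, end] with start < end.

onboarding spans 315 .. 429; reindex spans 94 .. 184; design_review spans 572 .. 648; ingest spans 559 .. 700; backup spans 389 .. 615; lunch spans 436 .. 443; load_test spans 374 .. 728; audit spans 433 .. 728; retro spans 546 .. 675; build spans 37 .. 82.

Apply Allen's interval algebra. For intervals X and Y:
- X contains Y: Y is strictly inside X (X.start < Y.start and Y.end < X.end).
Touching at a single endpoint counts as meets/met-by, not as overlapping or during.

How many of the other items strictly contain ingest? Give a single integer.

2

Target ingest = [559, 700].
audit [433, 728] → contains → counts.
backup [389, 615] → overlaps → no.
build [37, 82] → before → no.
design_review [572, 648] → during → no.
load_test [374, 728] → contains → counts.
lunch [436, 443] → before → no.
onboarding [315, 429] → before → no.
reindex [94, 184] → before → no.
retro [546, 675] → overlaps → no.
Total: 2.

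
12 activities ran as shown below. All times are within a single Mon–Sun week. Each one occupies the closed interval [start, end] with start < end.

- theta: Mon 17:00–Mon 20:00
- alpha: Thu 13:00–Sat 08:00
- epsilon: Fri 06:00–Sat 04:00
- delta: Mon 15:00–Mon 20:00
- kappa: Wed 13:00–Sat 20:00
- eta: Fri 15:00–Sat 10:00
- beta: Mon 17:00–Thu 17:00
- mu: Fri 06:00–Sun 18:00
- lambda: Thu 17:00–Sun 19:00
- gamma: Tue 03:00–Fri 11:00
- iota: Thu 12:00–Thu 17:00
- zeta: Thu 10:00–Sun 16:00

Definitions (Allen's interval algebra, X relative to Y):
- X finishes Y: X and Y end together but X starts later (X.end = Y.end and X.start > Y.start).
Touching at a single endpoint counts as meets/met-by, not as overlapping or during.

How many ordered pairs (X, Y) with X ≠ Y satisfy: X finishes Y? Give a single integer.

2

Checking all 132 ordered pairs for relation 'finishes'; matching pairs in alphabetical order:
(iota, beta): iota finishes beta ✓
(theta, delta): theta finishes delta ✓
Count: 2.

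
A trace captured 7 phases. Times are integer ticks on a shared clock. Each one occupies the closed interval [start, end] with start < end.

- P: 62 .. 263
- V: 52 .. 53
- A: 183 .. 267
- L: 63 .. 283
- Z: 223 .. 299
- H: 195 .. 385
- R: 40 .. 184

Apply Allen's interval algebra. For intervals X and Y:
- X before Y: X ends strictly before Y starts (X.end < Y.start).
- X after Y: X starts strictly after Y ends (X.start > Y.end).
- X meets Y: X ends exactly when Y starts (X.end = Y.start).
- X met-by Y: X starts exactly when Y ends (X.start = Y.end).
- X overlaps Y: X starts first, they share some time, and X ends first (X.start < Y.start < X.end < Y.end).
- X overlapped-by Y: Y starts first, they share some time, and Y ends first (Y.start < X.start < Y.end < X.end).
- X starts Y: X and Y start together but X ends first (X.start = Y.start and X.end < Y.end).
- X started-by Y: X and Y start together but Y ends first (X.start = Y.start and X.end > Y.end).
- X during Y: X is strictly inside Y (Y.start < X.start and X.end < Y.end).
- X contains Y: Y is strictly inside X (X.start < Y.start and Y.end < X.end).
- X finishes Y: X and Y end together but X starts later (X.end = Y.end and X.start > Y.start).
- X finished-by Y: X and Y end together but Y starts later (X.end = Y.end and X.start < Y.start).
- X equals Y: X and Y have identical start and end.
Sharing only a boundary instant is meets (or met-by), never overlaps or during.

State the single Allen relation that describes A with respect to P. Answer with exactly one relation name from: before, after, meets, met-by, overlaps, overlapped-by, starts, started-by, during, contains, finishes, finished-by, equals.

A = [183, 267]; P = [62, 263].
Compare endpoints: A.start > P.start, A.start < P.end, A.end > P.start, A.end > P.end.
That pattern is 'overlapped-by'.

overlapped-by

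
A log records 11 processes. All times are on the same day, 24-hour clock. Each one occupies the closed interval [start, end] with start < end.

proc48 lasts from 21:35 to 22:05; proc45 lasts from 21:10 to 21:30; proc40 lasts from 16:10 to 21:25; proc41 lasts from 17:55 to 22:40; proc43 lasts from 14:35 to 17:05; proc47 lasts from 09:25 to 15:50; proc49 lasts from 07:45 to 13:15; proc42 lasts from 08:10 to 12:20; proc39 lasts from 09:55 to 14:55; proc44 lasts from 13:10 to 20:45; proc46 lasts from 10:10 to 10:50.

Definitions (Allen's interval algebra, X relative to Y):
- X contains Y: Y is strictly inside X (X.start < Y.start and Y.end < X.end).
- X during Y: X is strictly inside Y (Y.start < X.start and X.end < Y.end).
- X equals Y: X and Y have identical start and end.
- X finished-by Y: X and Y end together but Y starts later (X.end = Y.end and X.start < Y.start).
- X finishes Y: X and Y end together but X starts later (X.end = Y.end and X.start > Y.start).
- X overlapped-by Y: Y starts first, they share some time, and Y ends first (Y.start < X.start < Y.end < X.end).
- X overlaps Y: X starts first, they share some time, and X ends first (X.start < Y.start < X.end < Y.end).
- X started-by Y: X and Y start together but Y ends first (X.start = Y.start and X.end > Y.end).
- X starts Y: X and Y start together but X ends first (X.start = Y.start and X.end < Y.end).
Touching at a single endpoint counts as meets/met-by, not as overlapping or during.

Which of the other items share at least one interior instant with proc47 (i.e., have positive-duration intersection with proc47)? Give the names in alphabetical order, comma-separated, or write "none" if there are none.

Target proc47 = [09:25, 15:50].
proc39 [09:55, 14:55] → during → yes.
proc40 [16:10, 21:25] → after → no.
proc41 [17:55, 22:40] → after → no.
proc42 [08:10, 12:20] → overlaps → yes.
proc43 [14:35, 17:05] → overlapped-by → yes.
proc44 [13:10, 20:45] → overlapped-by → yes.
proc45 [21:10, 21:30] → after → no.
proc46 [10:10, 10:50] → during → yes.
proc48 [21:35, 22:05] → after → no.
proc49 [07:45, 13:15] → overlaps → yes.
Result: proc39, proc42, proc43, proc44, proc46, proc49.

proc39, proc42, proc43, proc44, proc46, proc49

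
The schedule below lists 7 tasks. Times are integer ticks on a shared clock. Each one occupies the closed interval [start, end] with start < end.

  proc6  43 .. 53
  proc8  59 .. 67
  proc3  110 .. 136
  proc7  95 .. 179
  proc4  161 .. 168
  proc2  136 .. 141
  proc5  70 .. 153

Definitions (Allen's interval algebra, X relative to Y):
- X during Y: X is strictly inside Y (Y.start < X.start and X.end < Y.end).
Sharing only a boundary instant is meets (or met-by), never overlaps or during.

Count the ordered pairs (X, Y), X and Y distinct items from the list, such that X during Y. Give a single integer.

5

Checking all 42 ordered pairs for relation 'during'; matching pairs in alphabetical order:
(proc2, proc5): proc2 during proc5 ✓
(proc2, proc7): proc2 during proc7 ✓
(proc3, proc5): proc3 during proc5 ✓
(proc3, proc7): proc3 during proc7 ✓
(proc4, proc7): proc4 during proc7 ✓
Count: 5.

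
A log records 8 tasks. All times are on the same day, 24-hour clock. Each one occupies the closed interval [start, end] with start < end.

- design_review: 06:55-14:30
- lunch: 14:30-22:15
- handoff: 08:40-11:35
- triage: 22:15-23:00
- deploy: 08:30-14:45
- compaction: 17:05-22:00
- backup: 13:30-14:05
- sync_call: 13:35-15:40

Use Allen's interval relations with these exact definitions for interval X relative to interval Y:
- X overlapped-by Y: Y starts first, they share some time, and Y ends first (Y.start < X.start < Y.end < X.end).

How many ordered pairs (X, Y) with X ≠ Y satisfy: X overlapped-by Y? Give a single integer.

6

Checking all 56 ordered pairs for relation 'overlapped-by'; matching pairs in alphabetical order:
(deploy, design_review): deploy overlapped-by design_review ✓
(lunch, deploy): lunch overlapped-by deploy ✓
(lunch, sync_call): lunch overlapped-by sync_call ✓
(sync_call, backup): sync_call overlapped-by backup ✓
(sync_call, deploy): sync_call overlapped-by deploy ✓
(sync_call, design_review): sync_call overlapped-by design_review ✓
Count: 6.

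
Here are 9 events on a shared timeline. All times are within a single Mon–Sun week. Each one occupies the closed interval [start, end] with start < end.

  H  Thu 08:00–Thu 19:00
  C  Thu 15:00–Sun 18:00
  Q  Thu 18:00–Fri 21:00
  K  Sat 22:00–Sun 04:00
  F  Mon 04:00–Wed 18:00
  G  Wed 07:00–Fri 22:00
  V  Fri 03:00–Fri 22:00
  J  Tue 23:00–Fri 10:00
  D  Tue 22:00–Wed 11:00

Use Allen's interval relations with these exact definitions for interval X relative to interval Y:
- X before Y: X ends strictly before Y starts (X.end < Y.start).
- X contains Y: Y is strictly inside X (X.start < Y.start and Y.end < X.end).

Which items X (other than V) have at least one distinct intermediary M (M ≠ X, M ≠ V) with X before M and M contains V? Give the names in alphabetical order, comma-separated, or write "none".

D, F

Target V = [Fri 03:00, Fri 22:00].
Intermediaries M with M contains V: C.
Via C — items with X before C: D, F.
Union: D, F.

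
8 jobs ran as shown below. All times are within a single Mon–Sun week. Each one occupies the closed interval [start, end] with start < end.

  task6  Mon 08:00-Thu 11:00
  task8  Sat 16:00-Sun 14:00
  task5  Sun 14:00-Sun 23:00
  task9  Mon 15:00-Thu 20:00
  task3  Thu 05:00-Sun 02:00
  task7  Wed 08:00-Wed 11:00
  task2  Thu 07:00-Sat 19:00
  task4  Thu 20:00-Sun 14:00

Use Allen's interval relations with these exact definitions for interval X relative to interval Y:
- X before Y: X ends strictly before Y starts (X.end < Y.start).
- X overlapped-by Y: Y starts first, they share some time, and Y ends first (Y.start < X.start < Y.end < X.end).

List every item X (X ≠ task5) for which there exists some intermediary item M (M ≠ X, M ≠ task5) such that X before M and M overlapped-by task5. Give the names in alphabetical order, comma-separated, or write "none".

Target task5 = [Sun 14:00, Sun 23:00].
Intermediaries M with M overlapped-by task5: none.
Union: none.

none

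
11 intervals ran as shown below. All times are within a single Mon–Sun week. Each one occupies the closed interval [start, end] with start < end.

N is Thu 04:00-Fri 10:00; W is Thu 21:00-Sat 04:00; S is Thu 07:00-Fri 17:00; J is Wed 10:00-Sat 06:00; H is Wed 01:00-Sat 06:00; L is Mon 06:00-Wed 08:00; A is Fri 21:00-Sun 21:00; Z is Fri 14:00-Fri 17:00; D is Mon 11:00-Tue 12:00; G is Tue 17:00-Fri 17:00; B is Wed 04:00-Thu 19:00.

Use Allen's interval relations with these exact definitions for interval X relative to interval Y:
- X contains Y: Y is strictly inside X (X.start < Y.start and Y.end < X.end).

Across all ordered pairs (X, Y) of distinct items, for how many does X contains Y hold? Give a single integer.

Checking all 110 ordered pairs for relation 'contains'; matching pairs in alphabetical order:
(G, B): G contains B ✓
(G, N): G contains N ✓
(H, B): H contains B ✓
(H, N): H contains N ✓
(H, S): H contains S ✓
(H, W): H contains W ✓
(H, Z): H contains Z ✓
(J, N): J contains N ✓
(J, S): J contains S ✓
(J, W): J contains W ✓
(J, Z): J contains Z ✓
(L, D): L contains D ✓
(W, Z): W contains Z ✓
Count: 13.

13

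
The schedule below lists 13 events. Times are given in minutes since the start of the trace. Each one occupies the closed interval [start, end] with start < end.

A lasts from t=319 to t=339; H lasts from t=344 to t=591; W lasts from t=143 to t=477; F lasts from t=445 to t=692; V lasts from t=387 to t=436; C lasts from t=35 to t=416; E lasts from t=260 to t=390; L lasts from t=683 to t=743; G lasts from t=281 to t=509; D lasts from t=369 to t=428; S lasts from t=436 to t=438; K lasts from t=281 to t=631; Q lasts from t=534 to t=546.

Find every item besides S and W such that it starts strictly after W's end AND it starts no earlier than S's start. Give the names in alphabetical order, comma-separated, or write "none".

Conditions: its start is strictly after W's end (X.start > t=477) AND its start is no earlier than S's start (X.start >= t=436).
A: start t=319 > t=477? ✗; start t=319 >= t=436? ✗ → no.
C: start t=35 > t=477? ✗; start t=35 >= t=436? ✗ → no.
D: start t=369 > t=477? ✗; start t=369 >= t=436? ✗ → no.
E: start t=260 > t=477? ✗; start t=260 >= t=436? ✗ → no.
F: start t=445 > t=477? ✗; start t=445 >= t=436? ✓ → no.
G: start t=281 > t=477? ✗; start t=281 >= t=436? ✗ → no.
H: start t=344 > t=477? ✗; start t=344 >= t=436? ✗ → no.
K: start t=281 > t=477? ✗; start t=281 >= t=436? ✗ → no.
L: start t=683 > t=477? ✓; start t=683 >= t=436? ✓ → yes.
Q: start t=534 > t=477? ✓; start t=534 >= t=436? ✓ → yes.
V: start t=387 > t=477? ✗; start t=387 >= t=436? ✗ → no.
Result: L, Q.

L, Q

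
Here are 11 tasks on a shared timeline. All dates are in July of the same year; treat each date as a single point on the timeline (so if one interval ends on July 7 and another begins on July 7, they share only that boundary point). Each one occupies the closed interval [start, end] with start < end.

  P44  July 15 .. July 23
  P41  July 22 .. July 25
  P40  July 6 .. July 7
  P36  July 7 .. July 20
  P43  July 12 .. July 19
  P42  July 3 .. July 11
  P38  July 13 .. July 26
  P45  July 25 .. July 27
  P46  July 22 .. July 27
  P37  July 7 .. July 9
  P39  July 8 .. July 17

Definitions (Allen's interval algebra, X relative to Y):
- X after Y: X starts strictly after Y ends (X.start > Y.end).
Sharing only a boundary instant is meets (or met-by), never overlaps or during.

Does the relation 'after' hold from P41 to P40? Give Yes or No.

Yes

P41 = [July 22, July 25], P40 = [July 6, July 7].
Actual relation of P41 to P40: after.
Asked whether 'after' holds → Yes.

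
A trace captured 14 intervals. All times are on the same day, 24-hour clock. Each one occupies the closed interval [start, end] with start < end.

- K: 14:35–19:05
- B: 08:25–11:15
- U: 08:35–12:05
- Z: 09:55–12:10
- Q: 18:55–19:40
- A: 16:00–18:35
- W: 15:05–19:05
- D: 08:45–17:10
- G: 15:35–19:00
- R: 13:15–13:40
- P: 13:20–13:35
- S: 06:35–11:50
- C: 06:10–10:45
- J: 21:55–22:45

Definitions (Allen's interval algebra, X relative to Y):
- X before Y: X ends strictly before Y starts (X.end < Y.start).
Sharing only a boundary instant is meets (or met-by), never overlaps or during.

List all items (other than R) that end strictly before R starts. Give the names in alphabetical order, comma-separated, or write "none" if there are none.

Target R = [13:15, 13:40].
A [16:00, 18:35] → after → no.
B [08:25, 11:15] → before → yes.
C [06:10, 10:45] → before → yes.
D [08:45, 17:10] → contains → no.
G [15:35, 19:00] → after → no.
J [21:55, 22:45] → after → no.
K [14:35, 19:05] → after → no.
P [13:20, 13:35] → during → no.
Q [18:55, 19:40] → after → no.
S [06:35, 11:50] → before → yes.
U [08:35, 12:05] → before → yes.
W [15:05, 19:05] → after → no.
Z [09:55, 12:10] → before → yes.
Result: B, C, S, U, Z.

B, C, S, U, Z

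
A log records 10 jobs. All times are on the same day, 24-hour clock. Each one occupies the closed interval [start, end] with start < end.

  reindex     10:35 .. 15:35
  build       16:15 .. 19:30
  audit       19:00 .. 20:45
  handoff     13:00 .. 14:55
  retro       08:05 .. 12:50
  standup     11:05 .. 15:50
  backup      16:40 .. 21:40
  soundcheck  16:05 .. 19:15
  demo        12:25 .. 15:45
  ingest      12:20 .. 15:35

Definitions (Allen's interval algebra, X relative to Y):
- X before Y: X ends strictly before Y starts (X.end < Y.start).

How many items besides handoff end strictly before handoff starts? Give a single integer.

1

Target handoff = [13:00, 14:55].
audit [19:00, 20:45] → after → no.
backup [16:40, 21:40] → after → no.
build [16:15, 19:30] → after → no.
demo [12:25, 15:45] → contains → no.
ingest [12:20, 15:35] → contains → no.
reindex [10:35, 15:35] → contains → no.
retro [08:05, 12:50] → before → counts.
soundcheck [16:05, 19:15] → after → no.
standup [11:05, 15:50] → contains → no.
Total: 1.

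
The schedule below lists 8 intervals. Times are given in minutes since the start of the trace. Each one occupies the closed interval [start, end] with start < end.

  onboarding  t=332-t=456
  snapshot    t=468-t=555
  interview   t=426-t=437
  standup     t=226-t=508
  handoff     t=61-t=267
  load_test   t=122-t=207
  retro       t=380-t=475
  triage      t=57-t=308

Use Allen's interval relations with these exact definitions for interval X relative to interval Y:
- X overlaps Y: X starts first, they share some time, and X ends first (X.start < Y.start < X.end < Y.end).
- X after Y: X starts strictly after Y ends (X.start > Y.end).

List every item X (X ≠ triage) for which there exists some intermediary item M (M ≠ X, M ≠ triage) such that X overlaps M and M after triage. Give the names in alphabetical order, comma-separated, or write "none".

Target triage = [t=57, t=308].
Intermediaries M with M after triage: interview, onboarding, retro, snapshot.
Via interview — items with X overlaps interview: none.
Via onboarding — items with X overlaps onboarding: none.
Via retro — items with X overlaps retro: onboarding.
Via snapshot — items with X overlaps snapshot: retro, standup.
Union: onboarding, retro, standup.

onboarding, retro, standup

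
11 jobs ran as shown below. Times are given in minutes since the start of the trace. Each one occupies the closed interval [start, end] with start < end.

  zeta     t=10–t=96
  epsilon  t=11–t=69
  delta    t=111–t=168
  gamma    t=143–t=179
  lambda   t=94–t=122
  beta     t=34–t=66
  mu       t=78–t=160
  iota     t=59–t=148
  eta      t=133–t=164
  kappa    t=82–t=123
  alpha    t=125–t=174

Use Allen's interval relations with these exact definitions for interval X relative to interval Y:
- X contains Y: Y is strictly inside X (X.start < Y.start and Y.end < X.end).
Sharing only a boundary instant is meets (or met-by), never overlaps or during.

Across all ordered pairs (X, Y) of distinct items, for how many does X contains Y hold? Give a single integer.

10

Checking all 110 ordered pairs for relation 'contains'; matching pairs in alphabetical order:
(alpha, eta): alpha contains eta ✓
(delta, eta): delta contains eta ✓
(epsilon, beta): epsilon contains beta ✓
(iota, kappa): iota contains kappa ✓
(iota, lambda): iota contains lambda ✓
(kappa, lambda): kappa contains lambda ✓
(mu, kappa): mu contains kappa ✓
(mu, lambda): mu contains lambda ✓
(zeta, beta): zeta contains beta ✓
(zeta, epsilon): zeta contains epsilon ✓
Count: 10.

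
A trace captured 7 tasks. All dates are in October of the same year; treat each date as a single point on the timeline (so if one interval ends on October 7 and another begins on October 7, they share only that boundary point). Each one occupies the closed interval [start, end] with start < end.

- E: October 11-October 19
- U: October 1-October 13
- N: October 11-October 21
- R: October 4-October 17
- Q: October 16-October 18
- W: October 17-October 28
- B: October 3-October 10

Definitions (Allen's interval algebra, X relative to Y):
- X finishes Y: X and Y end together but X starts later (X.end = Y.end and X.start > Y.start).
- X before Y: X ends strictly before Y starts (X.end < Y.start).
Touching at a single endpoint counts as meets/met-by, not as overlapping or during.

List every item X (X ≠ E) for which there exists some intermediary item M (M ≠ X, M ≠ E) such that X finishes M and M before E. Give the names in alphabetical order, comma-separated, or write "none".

none

Target E = [October 11, October 19].
Intermediaries M with M before E: B.
Via B — items with X finishes B: none.
Union: none.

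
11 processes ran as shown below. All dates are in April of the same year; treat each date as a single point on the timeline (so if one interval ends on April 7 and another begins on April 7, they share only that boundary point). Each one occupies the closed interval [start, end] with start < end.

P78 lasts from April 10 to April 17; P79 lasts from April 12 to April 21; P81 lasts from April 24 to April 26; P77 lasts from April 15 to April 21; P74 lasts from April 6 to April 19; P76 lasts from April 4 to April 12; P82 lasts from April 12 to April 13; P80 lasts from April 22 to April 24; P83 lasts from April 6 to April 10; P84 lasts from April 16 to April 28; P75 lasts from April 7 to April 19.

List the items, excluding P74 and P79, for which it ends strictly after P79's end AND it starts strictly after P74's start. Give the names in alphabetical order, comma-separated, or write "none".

Conditions: its end is strictly after P79's end (X.end > April 21) AND its start is strictly after P74's start (X.start > April 6).
P75: end April 19 > April 21? ✗; start April 7 > April 6? ✓ → no.
P76: end April 12 > April 21? ✗; start April 4 > April 6? ✗ → no.
P77: end April 21 > April 21? ✗; start April 15 > April 6? ✓ → no.
P78: end April 17 > April 21? ✗; start April 10 > April 6? ✓ → no.
P80: end April 24 > April 21? ✓; start April 22 > April 6? ✓ → yes.
P81: end April 26 > April 21? ✓; start April 24 > April 6? ✓ → yes.
P82: end April 13 > April 21? ✗; start April 12 > April 6? ✓ → no.
P83: end April 10 > April 21? ✗; start April 6 > April 6? ✗ → no.
P84: end April 28 > April 21? ✓; start April 16 > April 6? ✓ → yes.
Result: P80, P81, P84.

P80, P81, P84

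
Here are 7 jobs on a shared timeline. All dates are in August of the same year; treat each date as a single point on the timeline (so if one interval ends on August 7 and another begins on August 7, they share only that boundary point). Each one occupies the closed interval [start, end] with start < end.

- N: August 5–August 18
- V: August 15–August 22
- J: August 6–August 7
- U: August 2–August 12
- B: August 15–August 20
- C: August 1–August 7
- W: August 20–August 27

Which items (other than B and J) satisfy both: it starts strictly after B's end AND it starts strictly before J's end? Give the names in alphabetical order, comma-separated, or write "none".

none

Conditions: its start is strictly after B's end (X.start > August 20) AND its start is strictly before J's end (X.start < August 7).
C: start August 1 > August 20? ✗; start August 1 < August 7? ✓ → no.
N: start August 5 > August 20? ✗; start August 5 < August 7? ✓ → no.
U: start August 2 > August 20? ✗; start August 2 < August 7? ✓ → no.
V: start August 15 > August 20? ✗; start August 15 < August 7? ✗ → no.
W: start August 20 > August 20? ✗; start August 20 < August 7? ✗ → no.
Result: none.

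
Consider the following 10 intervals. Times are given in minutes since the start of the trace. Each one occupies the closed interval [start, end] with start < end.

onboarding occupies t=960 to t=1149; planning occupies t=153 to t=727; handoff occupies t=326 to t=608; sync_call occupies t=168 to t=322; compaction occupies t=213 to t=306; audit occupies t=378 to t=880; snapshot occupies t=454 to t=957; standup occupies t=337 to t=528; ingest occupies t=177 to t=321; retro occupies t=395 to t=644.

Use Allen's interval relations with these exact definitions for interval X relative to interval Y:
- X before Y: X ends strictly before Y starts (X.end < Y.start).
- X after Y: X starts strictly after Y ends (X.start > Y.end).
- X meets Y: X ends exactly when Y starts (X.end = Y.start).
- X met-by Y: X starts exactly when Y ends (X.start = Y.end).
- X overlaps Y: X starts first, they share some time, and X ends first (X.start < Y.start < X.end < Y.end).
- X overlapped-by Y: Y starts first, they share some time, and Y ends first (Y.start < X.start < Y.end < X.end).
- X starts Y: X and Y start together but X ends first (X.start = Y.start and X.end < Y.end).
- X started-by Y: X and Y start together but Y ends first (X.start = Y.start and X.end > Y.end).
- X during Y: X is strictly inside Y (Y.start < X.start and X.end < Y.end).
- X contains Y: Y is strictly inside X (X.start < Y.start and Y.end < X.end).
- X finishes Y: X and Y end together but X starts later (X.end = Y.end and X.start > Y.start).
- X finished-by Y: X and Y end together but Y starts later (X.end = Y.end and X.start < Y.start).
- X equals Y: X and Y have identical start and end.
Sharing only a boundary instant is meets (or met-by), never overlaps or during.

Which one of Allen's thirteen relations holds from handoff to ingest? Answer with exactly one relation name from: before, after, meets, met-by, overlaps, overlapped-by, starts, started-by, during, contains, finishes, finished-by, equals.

after

handoff = [t=326, t=608]; ingest = [t=177, t=321].
Compare endpoints: handoff.start > ingest.start, handoff.start > ingest.end, handoff.end > ingest.start, handoff.end > ingest.end.
That pattern is 'after'.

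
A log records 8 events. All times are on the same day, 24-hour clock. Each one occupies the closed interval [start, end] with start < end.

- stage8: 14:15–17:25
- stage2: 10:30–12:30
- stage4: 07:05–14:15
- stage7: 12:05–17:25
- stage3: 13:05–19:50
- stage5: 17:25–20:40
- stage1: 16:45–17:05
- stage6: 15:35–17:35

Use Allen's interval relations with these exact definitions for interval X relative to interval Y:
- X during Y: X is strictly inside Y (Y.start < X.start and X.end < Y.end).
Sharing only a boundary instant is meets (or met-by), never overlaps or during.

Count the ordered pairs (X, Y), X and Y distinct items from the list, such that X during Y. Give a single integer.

Checking all 56 ordered pairs for relation 'during'; matching pairs in alphabetical order:
(stage1, stage3): stage1 during stage3 ✓
(stage1, stage6): stage1 during stage6 ✓
(stage1, stage7): stage1 during stage7 ✓
(stage1, stage8): stage1 during stage8 ✓
(stage2, stage4): stage2 during stage4 ✓
(stage6, stage3): stage6 during stage3 ✓
(stage8, stage3): stage8 during stage3 ✓
Count: 7.

7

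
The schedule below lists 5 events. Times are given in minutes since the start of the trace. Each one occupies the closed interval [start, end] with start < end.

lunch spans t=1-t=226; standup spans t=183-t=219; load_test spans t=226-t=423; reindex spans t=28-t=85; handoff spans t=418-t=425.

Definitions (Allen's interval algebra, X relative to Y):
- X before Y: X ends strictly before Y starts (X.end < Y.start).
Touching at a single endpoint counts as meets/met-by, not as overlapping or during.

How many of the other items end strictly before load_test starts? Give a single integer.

2

Target load_test = [t=226, t=423].
handoff [t=418, t=425] → overlapped-by → no.
lunch [t=1, t=226] → meets → no.
reindex [t=28, t=85] → before → counts.
standup [t=183, t=219] → before → counts.
Total: 2.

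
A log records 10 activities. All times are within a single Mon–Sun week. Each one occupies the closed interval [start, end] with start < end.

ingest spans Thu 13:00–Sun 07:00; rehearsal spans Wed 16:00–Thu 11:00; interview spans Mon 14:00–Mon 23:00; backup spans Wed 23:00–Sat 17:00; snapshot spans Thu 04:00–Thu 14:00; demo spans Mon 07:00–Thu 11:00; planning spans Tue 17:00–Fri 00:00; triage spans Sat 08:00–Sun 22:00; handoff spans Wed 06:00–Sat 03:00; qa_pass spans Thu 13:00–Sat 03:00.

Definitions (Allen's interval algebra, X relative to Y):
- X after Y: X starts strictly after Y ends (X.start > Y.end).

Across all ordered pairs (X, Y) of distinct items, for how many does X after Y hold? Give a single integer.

18

Checking all 90 ordered pairs for relation 'after'; matching pairs in alphabetical order:
(backup, interview): backup after interview ✓
(handoff, interview): handoff after interview ✓
(ingest, demo): ingest after demo ✓
(ingest, interview): ingest after interview ✓
(ingest, rehearsal): ingest after rehearsal ✓
(planning, interview): planning after interview ✓
(qa_pass, demo): qa_pass after demo ✓
(qa_pass, interview): qa_pass after interview ✓
(qa_pass, rehearsal): qa_pass after rehearsal ✓
(rehearsal, interview): rehearsal after interview ✓
(snapshot, interview): snapshot after interview ✓
(triage, demo): triage after demo ✓
(triage, handoff): triage after handoff ✓
(triage, interview): triage after interview ✓
(triage, planning): triage after planning ✓
(triage, qa_pass): triage after qa_pass ✓
(triage, rehearsal): triage after rehearsal ✓
(triage, snapshot): triage after snapshot ✓
Count: 18.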